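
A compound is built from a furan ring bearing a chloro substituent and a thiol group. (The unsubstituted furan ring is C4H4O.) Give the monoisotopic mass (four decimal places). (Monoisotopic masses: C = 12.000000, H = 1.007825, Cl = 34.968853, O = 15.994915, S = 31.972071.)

133.9593

Atom tally by fragment:
  furan ring core → C:4 H:4 O:1
  (− 2 ring H displaced by substituents)
  + Cl → Cl:1
  + SH → S:1 H:1
Element totals:
  C: 4
  H: 3
  Cl: 1
  O: 1
  S: 1
Molecular formula: C4H3ClOS.
  M = 4(12.0) + 3(1.007825) + 34.968853 + 15.994915 + 31.972071
    = 48.000000 + 3.023475 + 34.968853 + 15.994915 + 31.972071 = 133.959314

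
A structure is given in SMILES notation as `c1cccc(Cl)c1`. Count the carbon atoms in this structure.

6

Atom tally by fragment:
  benzene ring core → C:6 H:6
  (− 1 ring H displaced by substituents)
  + Cl → Cl:1
Element totals:
  C: 6
  H: 5
  Cl: 1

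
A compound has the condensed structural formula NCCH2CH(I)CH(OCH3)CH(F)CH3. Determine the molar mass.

271.07 g/mol

Element totals:
  C: 7
  H: 11
  F: 1
  I: 1
  N: 1
  O: 1
Molecular formula: C7H11FINO.
  M = 7(12.011) + 11(1.008) + 18.998 + 126.904 + 14.007 + 15.999
    = 84.077 + 11.088 + 18.998 + 126.904 + 14.007 + 15.999 = 271.073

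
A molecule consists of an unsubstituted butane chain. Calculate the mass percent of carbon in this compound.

82.66%

Atom tally by fragment:
  CH3 → C:1 H:3
  CH2 → C:1 H:2
  CH2 → C:1 H:2
  CH3 → C:1 H:3
Element totals:
  C: 4
  H: 10
Molecular formula: C4H10.
Molar mass = 58.124 g/mol.
Mass from C: 4 × 12.011 = 48.044 g/mol.
%C = 48.044 / 58.124 × 100 = 82.66%.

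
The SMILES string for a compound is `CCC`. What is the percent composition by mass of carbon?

81.71%

Atom tally by fragment:
  CH3 → C:1 H:3
  CH2 → C:1 H:2
  CH3 → C:1 H:3
Element totals:
  C: 3
  H: 8
Molecular formula: C3H8.
Molar mass = 44.097 g/mol.
Mass from C: 3 × 12.011 = 36.033 g/mol.
%C = 36.033 / 44.097 × 100 = 81.71%.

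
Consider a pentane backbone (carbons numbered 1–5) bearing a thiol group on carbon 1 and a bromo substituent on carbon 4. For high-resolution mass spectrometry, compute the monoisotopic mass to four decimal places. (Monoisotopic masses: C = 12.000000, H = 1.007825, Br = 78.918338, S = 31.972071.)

181.9765

Atom tally by fragment:
  HSCH2 → C:1 H:3 S:1
  CH2 → C:1 H:2
  CH2 → C:1 H:2
  CH(Br) → C:1 H:1 Br:1
  CH3 → C:1 H:3
Element totals:
  C: 5
  H: 11
  Br: 1
  S: 1
Molecular formula: C5H11BrS.
  M = 5(12.0) + 11(1.007825) + 78.918338 + 31.972071
    = 60.000000 + 11.086075 + 78.918338 + 31.972071 = 181.976484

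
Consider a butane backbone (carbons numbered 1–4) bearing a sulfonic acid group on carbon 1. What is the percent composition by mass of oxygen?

34.73%

Atom tally by fragment:
  HO3SCH2 → C:1 H:3 S:1 O:3
  CH2 → C:1 H:2
  CH2 → C:1 H:2
  CH3 → C:1 H:3
Element totals:
  C: 4
  H: 10
  O: 3
  S: 1
Molecular formula: C4H10O3S.
Molar mass = 138.181 g/mol.
Mass from O: 3 × 15.999 = 47.997 g/mol.
%O = 47.997 / 138.181 × 100 = 34.73%.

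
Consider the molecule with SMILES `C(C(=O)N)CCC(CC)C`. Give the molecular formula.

Atom tally by fragment:
  H2NOCCH2 → C:2 H:4 O:1 N:1
  CH2 → C:1 H:2
  CH2 → C:1 H:2
  CH(C2H5) → C:3 H:6
  CH3 → C:1 H:3
Element totals:
  C: 8
  H: 17
  N: 1
  O: 1

C8H17NO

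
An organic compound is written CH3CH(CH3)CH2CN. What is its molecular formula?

C5H9N

Atom tally by fragment:
  CH3 → C:1 H:3
  CH(CH3) → C:2 H:4
  CH2CN → C:2 H:2 N:1
Element totals:
  C: 5
  H: 9
  N: 1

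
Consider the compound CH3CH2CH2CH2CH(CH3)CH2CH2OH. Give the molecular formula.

C8H18O

Atom tally by fragment:
  CH3 → C:1 H:3
  CH2 → C:1 H:2
  CH2 → C:1 H:2
  CH2 → C:1 H:2
  CH(CH3) → C:2 H:4
  CH2CH2OH → C:2 H:5 O:1
Element totals:
  C: 8
  H: 18
  O: 1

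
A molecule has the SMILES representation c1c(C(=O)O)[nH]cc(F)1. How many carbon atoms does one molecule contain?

5

Atom tally by fragment:
  pyrrole ring core → C:4 H:5 N:1
  (− 2 ring H displaced by substituents)
  + COOH → C:1 H:1 O:2
  + F → F:1
Element totals:
  C: 5
  H: 4
  F: 1
  N: 1
  O: 2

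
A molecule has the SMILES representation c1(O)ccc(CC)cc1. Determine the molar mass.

122.17 g/mol

Atom tally by fragment:
  benzene ring core → C:6 H:6
  (− 2 ring H displaced by substituents)
  + OH → O:1 H:1
  + C2H5 → C:2 H:5
Element totals:
  C: 8
  H: 10
  O: 1
Molecular formula: C8H10O.
  M = 8(12.011) + 10(1.008) + 15.999
    = 96.088 + 10.080 + 15.999 = 122.167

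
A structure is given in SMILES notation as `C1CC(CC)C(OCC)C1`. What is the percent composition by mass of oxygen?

11.25%

Atom tally by fragment:
  cyclopentane ring core → C:5 H:10
  (− 2 ring H displaced by substituents)
  + C2H5 → C:2 H:5
  + OC2H5 → C:2 H:5 O:1
Element totals:
  C: 9
  H: 18
  O: 1
Molecular formula: C9H18O.
Molar mass = 142.242 g/mol.
Mass from O: 1 × 15.999 = 15.999 g/mol.
%O = 15.999 / 142.242 × 100 = 11.25%.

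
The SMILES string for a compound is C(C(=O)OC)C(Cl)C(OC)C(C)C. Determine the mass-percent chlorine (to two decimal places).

Atom tally by fragment:
  CH3OOCCH2 → C:3 H:5 O:2
  CH(Cl) → C:1 H:1 Cl:1
  CH(OCH3) → C:2 H:4 O:1
  CH(CH3) → C:2 H:4
  CH3 → C:1 H:3
Element totals:
  C: 9
  H: 17
  Cl: 1
  O: 3
Molecular formula: C9H17ClO3.
Molar mass = 208.682 g/mol.
Mass from Cl: 1 × 35.45 = 35.450 g/mol.
%Cl = 35.450 / 208.682 × 100 = 16.99%.

16.99%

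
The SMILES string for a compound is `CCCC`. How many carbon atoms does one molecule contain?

4

Atom tally by fragment:
  CH3 → C:1 H:3
  CH2 → C:1 H:2
  CH2 → C:1 H:2
  CH3 → C:1 H:3
Element totals:
  C: 4
  H: 10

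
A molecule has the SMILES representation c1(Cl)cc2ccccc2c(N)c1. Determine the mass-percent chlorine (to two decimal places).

Atom tally by fragment:
  naphthalene ring system core → C:10 H:8
  (− 2 ring H displaced by substituents)
  + Cl → Cl:1
  + NH2 → N:1 H:2
Element totals:
  C: 10
  H: 8
  Cl: 1
  N: 1
Molecular formula: C10H8ClN.
Molar mass = 177.631 g/mol.
Mass from Cl: 1 × 35.45 = 35.450 g/mol.
%Cl = 35.450 / 177.631 × 100 = 19.96%.

19.96%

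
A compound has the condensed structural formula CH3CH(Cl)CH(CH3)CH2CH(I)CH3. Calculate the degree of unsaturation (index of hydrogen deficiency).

Atom tally by fragment:
  CH3 → C:1 H:3
  CH(Cl) → C:1 H:1 Cl:1
  CH(CH3) → C:2 H:4
  CH2 → C:1 H:2
  CH(I) → C:1 H:1 I:1
  CH3 → C:1 H:3
Element totals:
  C: 7
  H: 14
  Cl: 1
  I: 1
Molecular formula: C7H14ClI.
DoU = (2C + 2 + N − H − X) / 2 = (2·7 + 2 + 0 − 14 − 2) / 2 = 0.

0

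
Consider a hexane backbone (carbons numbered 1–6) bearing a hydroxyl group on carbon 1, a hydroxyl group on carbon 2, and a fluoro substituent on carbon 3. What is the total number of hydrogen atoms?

Atom tally by fragment:
  HOCH2 → C:1 H:3 O:1
  CH(OH) → C:1 H:2 O:1
  CH(F) → C:1 H:1 F:1
  CH2 → C:1 H:2
  CH2 → C:1 H:2
  CH3 → C:1 H:3
Element totals:
  C: 6
  H: 13
  F: 1
  O: 2

13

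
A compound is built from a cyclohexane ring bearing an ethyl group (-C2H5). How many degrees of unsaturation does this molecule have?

1

Atom tally by fragment:
  cyclohexane ring core → C:6 H:12
  (− 1 ring H displaced by substituents)
  + C2H5 → C:2 H:5
Element totals:
  C: 8
  H: 16
Molecular formula: C8H16.
DoU = (2C + 2 + N − H − X) / 2 = (2·8 + 2 + 0 − 16 − 0) / 2 = 1.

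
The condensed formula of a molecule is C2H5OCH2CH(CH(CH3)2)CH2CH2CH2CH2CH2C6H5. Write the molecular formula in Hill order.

Element totals:
  C: 18
  H: 30
  O: 1

C18H30O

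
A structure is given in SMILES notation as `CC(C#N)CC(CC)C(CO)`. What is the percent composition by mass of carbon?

69.63%

Atom tally by fragment:
  CH3 → C:1 H:3
  CH(CN) → C:2 H:1 N:1
  CH2 → C:1 H:2
  CH(C2H5) → C:3 H:6
  CH2CH2OH → C:2 H:5 O:1
Element totals:
  C: 9
  H: 17
  N: 1
  O: 1
Molecular formula: C9H17NO.
Molar mass = 155.241 g/mol.
Mass from C: 9 × 12.011 = 108.099 g/mol.
%C = 108.099 / 155.241 × 100 = 69.63%.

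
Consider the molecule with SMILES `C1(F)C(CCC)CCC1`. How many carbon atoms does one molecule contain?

8

Atom tally by fragment:
  cyclopentane ring core → C:5 H:10
  (− 2 ring H displaced by substituents)
  + F → F:1
  + CH2CH2CH3 → C:3 H:7
Element totals:
  C: 8
  H: 15
  F: 1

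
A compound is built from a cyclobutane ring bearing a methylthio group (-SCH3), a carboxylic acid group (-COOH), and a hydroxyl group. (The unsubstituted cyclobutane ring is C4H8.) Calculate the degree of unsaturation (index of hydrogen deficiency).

Atom tally by fragment:
  cyclobutane ring core → C:4 H:8
  (− 3 ring H displaced by substituents)
  + SCH3 → C:1 H:3 S:1
  + COOH → C:1 H:1 O:2
  + OH → O:1 H:1
Element totals:
  C: 6
  H: 10
  O: 3
  S: 1
Molecular formula: C6H10O3S.
DoU = (2C + 2 + N − H − X) / 2 = (2·6 + 2 + 0 − 10 − 0) / 2 = 2.

2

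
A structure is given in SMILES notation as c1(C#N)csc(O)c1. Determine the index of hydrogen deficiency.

5

Atom tally by fragment:
  thiophene ring core → C:4 H:4 S:1
  (− 2 ring H displaced by substituents)
  + CN → C:1 N:1
  + OH → O:1 H:1
Element totals:
  C: 5
  H: 3
  N: 1
  O: 1
  S: 1
Molecular formula: C5H3NOS.
DoU = (2C + 2 + N − H − X) / 2 = (2·5 + 2 + 1 − 3 − 0) / 2 = 5.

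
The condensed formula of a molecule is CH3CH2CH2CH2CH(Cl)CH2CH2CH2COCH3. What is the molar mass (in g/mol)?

Atom tally by fragment:
  CH3 → C:1 H:3
  CH2 → C:1 H:2
  CH2 → C:1 H:2
  CH2 → C:1 H:2
  CH(Cl) → C:1 H:1 Cl:1
  CH2 → C:1 H:2
  CH2 → C:1 H:2
  CH2COCH3 → C:3 H:5 O:1
Element totals:
  C: 10
  H: 19
  Cl: 1
  O: 1
Molecular formula: C10H19ClO.
  M = 10(12.011) + 19(1.008) + 35.45 + 15.999
    = 120.110 + 19.152 + 35.450 + 15.999 = 190.711

190.71 g/mol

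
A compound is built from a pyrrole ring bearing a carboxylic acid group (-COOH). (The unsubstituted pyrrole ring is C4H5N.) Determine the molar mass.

Atom tally by fragment:
  pyrrole ring core → C:4 H:5 N:1
  (− 1 ring H displaced by substituents)
  + COOH → C:1 H:1 O:2
Element totals:
  C: 5
  H: 5
  N: 1
  O: 2
Molecular formula: C5H5NO2.
  M = 5(12.011) + 5(1.008) + 14.007 + 2(15.999)
    = 60.055 + 5.040 + 14.007 + 31.998 = 111.100

111.10 g/mol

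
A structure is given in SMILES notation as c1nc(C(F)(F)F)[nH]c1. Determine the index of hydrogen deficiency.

Atom tally by fragment:
  imidazole ring core → C:3 H:4 N:2
  (− 1 ring H displaced by substituents)
  + CF3 → C:1 F:3
Element totals:
  C: 4
  H: 3
  F: 3
  N: 2
Molecular formula: C4H3F3N2.
DoU = (2C + 2 + N − H − X) / 2 = (2·4 + 2 + 2 − 3 − 3) / 2 = 3.

3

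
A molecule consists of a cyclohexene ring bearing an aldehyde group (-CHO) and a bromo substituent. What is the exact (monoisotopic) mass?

187.9837

Atom tally by fragment:
  cyclohexene ring core → C:6 H:10
  (− 2 ring H displaced by substituents)
  + CHO → C:1 H:1 O:1
  + Br → Br:1
Element totals:
  C: 7
  H: 9
  Br: 1
  O: 1
Molecular formula: C7H9BrO.
  M = 7(12.0) + 9(1.007825) + 78.918338 + 15.994915
    = 84.000000 + 9.070425 + 78.918338 + 15.994915 = 187.983678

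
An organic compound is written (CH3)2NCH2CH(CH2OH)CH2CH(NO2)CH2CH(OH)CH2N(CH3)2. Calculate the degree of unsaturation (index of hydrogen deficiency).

Atom tally by fragment:
  (CH3)2NCH2 → C:3 H:8 N:1
  CH(CH2OH) → C:2 H:4 O:1
  CH2 → C:1 H:2
  CH(NO2) → C:1 H:1 N:1 O:2
  CH2 → C:1 H:2
  CH(OH) → C:1 H:2 O:1
  CH2N(CH3)2 → C:3 H:8 N:1
Element totals:
  C: 12
  H: 27
  N: 3
  O: 4
Molecular formula: C12H27N3O4.
DoU = (2C + 2 + N − H − X) / 2 = (2·12 + 2 + 3 − 27 − 0) / 2 = 1.

1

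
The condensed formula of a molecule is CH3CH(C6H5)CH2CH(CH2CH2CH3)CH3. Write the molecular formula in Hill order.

Atom tally by fragment:
  CH3 → C:1 H:3
  CH(C6H5) → C:7 H:6
  CH2 → C:1 H:2
  CH(CH2CH2CH3) → C:4 H:8
  CH3 → C:1 H:3
Element totals:
  C: 14
  H: 22

C14H22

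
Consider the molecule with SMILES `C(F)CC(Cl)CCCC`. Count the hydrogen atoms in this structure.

14

Atom tally by fragment:
  FCH2 → C:1 H:2 F:1
  CH2 → C:1 H:2
  CH(Cl) → C:1 H:1 Cl:1
  CH2 → C:1 H:2
  CH2 → C:1 H:2
  CH2 → C:1 H:2
  CH3 → C:1 H:3
Element totals:
  C: 7
  H: 14
  Cl: 1
  F: 1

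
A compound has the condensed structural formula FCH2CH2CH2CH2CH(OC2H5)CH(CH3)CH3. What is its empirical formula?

C10H21FO

Atom tally by fragment:
  FCH2 → C:1 H:2 F:1
  CH2 → C:1 H:2
  CH2 → C:1 H:2
  CH2 → C:1 H:2
  CH(OC2H5) → C:3 H:6 O:1
  CH(CH3) → C:2 H:4
  CH3 → C:1 H:3
Element totals:
  C: 10
  H: 21
  F: 1
  O: 1
Molecular formula: C10H21FO.
gcd of subscripts (10, 1, 21, 1) = 1, so the empirical formula equals the molecular formula.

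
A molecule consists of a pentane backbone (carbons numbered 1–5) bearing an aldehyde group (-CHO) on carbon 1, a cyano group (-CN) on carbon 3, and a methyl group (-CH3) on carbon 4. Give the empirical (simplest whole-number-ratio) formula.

Atom tally by fragment:
  OHCCH2 → C:2 H:3 O:1
  CH2 → C:1 H:2
  CH(CN) → C:2 H:1 N:1
  CH(CH3) → C:2 H:4
  CH3 → C:1 H:3
Element totals:
  C: 8
  H: 13
  N: 1
  O: 1
Molecular formula: C8H13NO.
gcd of subscripts (8, 13, 1, 1) = 1, so the empirical formula equals the molecular formula.

C8H13NO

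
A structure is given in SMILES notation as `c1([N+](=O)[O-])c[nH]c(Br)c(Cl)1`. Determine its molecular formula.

Atom tally by fragment:
  pyrrole ring core → C:4 H:5 N:1
  (− 3 ring H displaced by substituents)
  + NO2 → N:1 O:2
  + Br → Br:1
  + Cl → Cl:1
Element totals:
  C: 4
  H: 2
  Br: 1
  Cl: 1
  N: 2
  O: 2

C4H2BrClN2O2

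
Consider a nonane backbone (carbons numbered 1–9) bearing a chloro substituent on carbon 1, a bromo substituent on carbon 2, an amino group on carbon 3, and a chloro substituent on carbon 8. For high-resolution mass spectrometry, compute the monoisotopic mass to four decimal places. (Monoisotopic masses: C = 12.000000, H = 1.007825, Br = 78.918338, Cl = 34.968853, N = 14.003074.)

Atom tally by fragment:
  ClCH2 → C:1 H:2 Cl:1
  CH(Br) → C:1 H:1 Br:1
  CH(NH2) → C:1 H:3 N:1
  CH2 → C:1 H:2
  CH2 → C:1 H:2
  CH2 → C:1 H:2
  CH2 → C:1 H:2
  CH(Cl) → C:1 H:1 Cl:1
  CH3 → C:1 H:3
Element totals:
  C: 9
  H: 18
  Br: 1
  Cl: 2
  N: 1
Molecular formula: C9H18BrCl2N.
  M = 9(12.0) + 18(1.007825) + 78.918338 + 2(34.968853) + 14.003074
    = 108.000000 + 18.140850 + 78.918338 + 69.937706 + 14.003074 = 288.999968

289.0000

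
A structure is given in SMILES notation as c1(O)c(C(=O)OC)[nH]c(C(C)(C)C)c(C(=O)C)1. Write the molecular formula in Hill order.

Atom tally by fragment:
  pyrrole ring core → C:4 H:5 N:1
  (− 4 ring H displaced by substituents)
  + OH → O:1 H:1
  + COOCH3 → C:2 H:3 O:2
  + C(CH3)3 → C:4 H:9
  + COCH3 → C:2 H:3 O:1
Element totals:
  C: 12
  H: 17
  N: 1
  O: 4

C12H17NO4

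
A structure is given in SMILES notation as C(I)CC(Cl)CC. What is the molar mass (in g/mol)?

Atom tally by fragment:
  ICH2 → C:1 H:2 I:1
  CH2 → C:1 H:2
  CH(Cl) → C:1 H:1 Cl:1
  CH2 → C:1 H:2
  CH3 → C:1 H:3
Element totals:
  C: 5
  H: 10
  Cl: 1
  I: 1
Molecular formula: C5H10ClI.
  M = 5(12.011) + 10(1.008) + 35.45 + 126.904
    = 60.055 + 10.080 + 35.450 + 126.904 = 232.489

232.49 g/mol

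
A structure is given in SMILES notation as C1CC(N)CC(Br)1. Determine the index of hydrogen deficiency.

Atom tally by fragment:
  cyclopentane ring core → C:5 H:10
  (− 2 ring H displaced by substituents)
  + NH2 → N:1 H:2
  + Br → Br:1
Element totals:
  C: 5
  H: 10
  Br: 1
  N: 1
Molecular formula: C5H10BrN.
DoU = (2C + 2 + N − H − X) / 2 = (2·5 + 2 + 1 − 10 − 1) / 2 = 1.

1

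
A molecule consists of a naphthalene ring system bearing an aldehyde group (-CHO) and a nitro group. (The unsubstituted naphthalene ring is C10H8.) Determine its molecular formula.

C11H7NO3

Atom tally by fragment:
  naphthalene ring system core → C:10 H:8
  (− 2 ring H displaced by substituents)
  + CHO → C:1 H:1 O:1
  + NO2 → N:1 O:2
Element totals:
  C: 11
  H: 7
  N: 1
  O: 3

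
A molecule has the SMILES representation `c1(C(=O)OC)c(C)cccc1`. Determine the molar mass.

Atom tally by fragment:
  benzene ring core → C:6 H:6
  (− 2 ring H displaced by substituents)
  + COOCH3 → C:2 H:3 O:2
  + CH3 → C:1 H:3
Element totals:
  C: 9
  H: 10
  O: 2
Molecular formula: C9H10O2.
  M = 9(12.011) + 10(1.008) + 2(15.999)
    = 108.099 + 10.080 + 31.998 = 150.177

150.18 g/mol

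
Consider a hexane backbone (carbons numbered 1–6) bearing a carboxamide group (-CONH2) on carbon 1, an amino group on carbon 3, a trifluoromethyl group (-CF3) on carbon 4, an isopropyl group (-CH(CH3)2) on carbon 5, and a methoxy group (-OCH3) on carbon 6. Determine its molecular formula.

C12H23F3N2O2

Atom tally by fragment:
  H2NOCCH2 → C:2 H:4 O:1 N:1
  CH2 → C:1 H:2
  CH(NH2) → C:1 H:3 N:1
  CH(CF3) → C:2 H:1 F:3
  CH(CH(CH3)2) → C:4 H:8
  CH2OCH3 → C:2 H:5 O:1
Element totals:
  C: 12
  H: 23
  F: 3
  N: 2
  O: 2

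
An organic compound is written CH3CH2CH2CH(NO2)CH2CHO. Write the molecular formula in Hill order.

C6H11NO3

Element totals:
  C: 6
  H: 11
  N: 1
  O: 3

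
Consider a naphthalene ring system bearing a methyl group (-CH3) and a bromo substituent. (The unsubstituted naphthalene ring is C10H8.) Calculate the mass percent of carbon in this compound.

59.76%

Atom tally by fragment:
  naphthalene ring system core → C:10 H:8
  (− 2 ring H displaced by substituents)
  + CH3 → C:1 H:3
  + Br → Br:1
Element totals:
  C: 11
  H: 9
  Br: 1
Molecular formula: C11H9Br.
Molar mass = 221.097 g/mol.
Mass from C: 11 × 12.011 = 132.121 g/mol.
%C = 132.121 / 221.097 × 100 = 59.76%.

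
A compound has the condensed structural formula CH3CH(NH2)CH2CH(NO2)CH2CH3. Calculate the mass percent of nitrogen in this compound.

Atom tally by fragment:
  CH3 → C:1 H:3
  CH(NH2) → C:1 H:3 N:1
  CH2 → C:1 H:2
  CH(NO2) → C:1 H:1 N:1 O:2
  CH2 → C:1 H:2
  CH3 → C:1 H:3
Element totals:
  C: 6
  H: 14
  N: 2
  O: 2
Molecular formula: C6H14N2O2.
Molar mass = 146.190 g/mol.
Mass from N: 2 × 14.007 = 28.014 g/mol.
%N = 28.014 / 146.190 × 100 = 19.16%.

19.16%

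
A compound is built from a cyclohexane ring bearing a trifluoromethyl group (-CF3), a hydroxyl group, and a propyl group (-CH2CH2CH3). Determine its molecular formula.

Atom tally by fragment:
  cyclohexane ring core → C:6 H:12
  (− 3 ring H displaced by substituents)
  + CF3 → C:1 F:3
  + OH → O:1 H:1
  + CH2CH2CH3 → C:3 H:7
Element totals:
  C: 10
  H: 17
  F: 3
  O: 1

C10H17F3O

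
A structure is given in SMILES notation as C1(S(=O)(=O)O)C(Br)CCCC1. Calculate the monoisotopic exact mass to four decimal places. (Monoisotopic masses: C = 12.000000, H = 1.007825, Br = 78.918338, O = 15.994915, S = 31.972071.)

241.9612

Atom tally by fragment:
  cyclohexane ring core → C:6 H:12
  (− 2 ring H displaced by substituents)
  + SO3H → S:1 O:3 H:1
  + Br → Br:1
Element totals:
  C: 6
  H: 11
  Br: 1
  O: 3
  S: 1
Molecular formula: C6H11BrO3S.
  M = 6(12.0) + 11(1.007825) + 78.918338 + 3(15.994915) + 31.972071
    = 72.000000 + 11.086075 + 78.918338 + 47.984745 + 31.972071 = 241.961229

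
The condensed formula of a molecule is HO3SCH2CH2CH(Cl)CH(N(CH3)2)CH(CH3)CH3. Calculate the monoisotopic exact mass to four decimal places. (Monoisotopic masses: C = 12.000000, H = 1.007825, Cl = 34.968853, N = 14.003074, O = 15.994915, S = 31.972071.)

Atom tally by fragment:
  HO3SCH2 → C:1 H:3 S:1 O:3
  CH2 → C:1 H:2
  CH(Cl) → C:1 H:1 Cl:1
  CH(N(CH3)2) → C:3 H:7 N:1
  CH(CH3) → C:2 H:4
  CH3 → C:1 H:3
Element totals:
  C: 9
  H: 20
  Cl: 1
  N: 1
  O: 3
  S: 1
Molecular formula: C9H20ClNO3S.
  M = 9(12.0) + 20(1.007825) + 34.968853 + 14.003074 + 3(15.994915) + 31.972071
    = 108.000000 + 20.156500 + 34.968853 + 14.003074 + 47.984745 + 31.972071 = 257.085243

257.0852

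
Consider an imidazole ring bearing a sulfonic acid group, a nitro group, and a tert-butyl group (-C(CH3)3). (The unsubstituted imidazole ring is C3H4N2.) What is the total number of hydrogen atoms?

11

Atom tally by fragment:
  imidazole ring core → C:3 H:4 N:2
  (− 3 ring H displaced by substituents)
  + SO3H → S:1 O:3 H:1
  + NO2 → N:1 O:2
  + C(CH3)3 → C:4 H:9
Element totals:
  C: 7
  H: 11
  N: 3
  O: 5
  S: 1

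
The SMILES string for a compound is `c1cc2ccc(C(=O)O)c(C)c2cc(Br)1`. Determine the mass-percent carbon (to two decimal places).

Atom tally by fragment:
  naphthalene ring system core → C:10 H:8
  (− 3 ring H displaced by substituents)
  + COOH → C:1 H:1 O:2
  + CH3 → C:1 H:3
  + Br → Br:1
Element totals:
  C: 12
  H: 9
  Br: 1
  O: 2
Molecular formula: C12H9BrO2.
Molar mass = 265.106 g/mol.
Mass from C: 12 × 12.011 = 144.132 g/mol.
%C = 144.132 / 265.106 × 100 = 54.37%.

54.37%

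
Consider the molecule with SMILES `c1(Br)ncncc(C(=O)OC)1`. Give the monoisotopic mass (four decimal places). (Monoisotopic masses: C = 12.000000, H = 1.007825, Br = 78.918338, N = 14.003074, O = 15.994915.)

215.9534

Atom tally by fragment:
  pyrimidine ring core → C:4 H:4 N:2
  (− 2 ring H displaced by substituents)
  + Br → Br:1
  + COOCH3 → C:2 H:3 O:2
Element totals:
  C: 6
  H: 5
  Br: 1
  N: 2
  O: 2
Molecular formula: C6H5BrN2O2.
  M = 6(12.0) + 5(1.007825) + 78.918338 + 2(14.003074) + 2(15.994915)
    = 72.000000 + 5.039125 + 78.918338 + 28.006148 + 31.989830 = 215.953441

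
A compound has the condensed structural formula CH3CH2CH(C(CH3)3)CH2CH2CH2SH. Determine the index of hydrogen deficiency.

Element totals:
  C: 10
  H: 22
  S: 1
Molecular formula: C10H22S.
DoU = (2C + 2 + N − H − X) / 2 = (2·10 + 2 + 0 − 22 − 0) / 2 = 0.

0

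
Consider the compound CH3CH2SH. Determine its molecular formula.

C2H6S

Atom tally by fragment:
  CH3 → C:1 H:3
  CH2SH → C:1 H:3 S:1
Element totals:
  C: 2
  H: 6
  S: 1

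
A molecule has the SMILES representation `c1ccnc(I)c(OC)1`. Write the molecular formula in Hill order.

C6H6INO

Atom tally by fragment:
  pyridine ring core → C:5 H:5 N:1
  (− 2 ring H displaced by substituents)
  + I → I:1
  + OCH3 → C:1 H:3 O:1
Element totals:
  C: 6
  H: 6
  I: 1
  N: 1
  O: 1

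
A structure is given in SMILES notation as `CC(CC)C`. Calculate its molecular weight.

Atom tally by fragment:
  CH3 → C:1 H:3
  CH(C2H5) → C:3 H:6
  CH3 → C:1 H:3
Element totals:
  C: 5
  H: 12
Molecular formula: C5H12.
  M = 5(12.011) + 12(1.008)
    = 60.055 + 12.096 = 72.151

72.15 g/mol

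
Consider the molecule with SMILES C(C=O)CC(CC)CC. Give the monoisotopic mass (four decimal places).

128.1201

Atom tally by fragment:
  OHCCH2 → C:2 H:3 O:1
  CH2 → C:1 H:2
  CH(C2H5) → C:3 H:6
  CH2 → C:1 H:2
  CH3 → C:1 H:3
Element totals:
  C: 8
  H: 16
  O: 1
Molecular formula: C8H16O.
  M = 8(12.0) + 16(1.007825) + 15.994915
    = 96.000000 + 16.125200 + 15.994915 = 128.120115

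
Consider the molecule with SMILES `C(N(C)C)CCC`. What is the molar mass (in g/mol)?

101.19 g/mol

Atom tally by fragment:
  (CH3)2NCH2 → C:3 H:8 N:1
  CH2 → C:1 H:2
  CH2 → C:1 H:2
  CH3 → C:1 H:3
Element totals:
  C: 6
  H: 15
  N: 1
Molecular formula: C6H15N.
  M = 6(12.011) + 15(1.008) + 14.007
    = 72.066 + 15.120 + 14.007 = 101.193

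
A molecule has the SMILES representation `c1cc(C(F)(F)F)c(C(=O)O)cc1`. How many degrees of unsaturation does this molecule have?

5

Atom tally by fragment:
  benzene ring core → C:6 H:6
  (− 2 ring H displaced by substituents)
  + CF3 → C:1 F:3
  + COOH → C:1 H:1 O:2
Element totals:
  C: 8
  H: 5
  F: 3
  O: 2
Molecular formula: C8H5F3O2.
DoU = (2C + 2 + N − H − X) / 2 = (2·8 + 2 + 0 − 5 − 3) / 2 = 5.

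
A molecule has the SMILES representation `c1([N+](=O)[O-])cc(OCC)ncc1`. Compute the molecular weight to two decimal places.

Atom tally by fragment:
  pyridine ring core → C:5 H:5 N:1
  (− 2 ring H displaced by substituents)
  + NO2 → N:1 O:2
  + OC2H5 → C:2 H:5 O:1
Element totals:
  C: 7
  H: 8
  N: 2
  O: 3
Molecular formula: C7H8N2O3.
  M = 7(12.011) + 8(1.008) + 2(14.007) + 3(15.999)
    = 84.077 + 8.064 + 28.014 + 47.997 = 168.152

168.15 g/mol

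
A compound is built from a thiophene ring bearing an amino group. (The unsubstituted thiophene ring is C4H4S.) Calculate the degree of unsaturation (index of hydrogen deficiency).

3

Atom tally by fragment:
  thiophene ring core → C:4 H:4 S:1
  (− 1 ring H displaced by substituents)
  + NH2 → N:1 H:2
Element totals:
  C: 4
  H: 5
  N: 1
  S: 1
Molecular formula: C4H5NS.
DoU = (2C + 2 + N − H − X) / 2 = (2·4 + 2 + 1 − 5 − 0) / 2 = 3.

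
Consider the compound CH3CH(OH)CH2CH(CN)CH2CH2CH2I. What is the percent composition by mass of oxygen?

Atom tally by fragment:
  CH3 → C:1 H:3
  CH(OH) → C:1 H:2 O:1
  CH2 → C:1 H:2
  CH(CN) → C:2 H:1 N:1
  CH2 → C:1 H:2
  CH2 → C:1 H:2
  CH2I → C:1 H:2 I:1
Element totals:
  C: 8
  H: 14
  I: 1
  N: 1
  O: 1
Molecular formula: C8H14INO.
Molar mass = 267.110 g/mol.
Mass from O: 1 × 15.999 = 15.999 g/mol.
%O = 15.999 / 267.110 × 100 = 5.99%.

5.99%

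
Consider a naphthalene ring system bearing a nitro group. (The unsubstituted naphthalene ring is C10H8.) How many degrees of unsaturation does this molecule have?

Atom tally by fragment:
  naphthalene ring system core → C:10 H:8
  (− 1 ring H displaced by substituents)
  + NO2 → N:1 O:2
Element totals:
  C: 10
  H: 7
  N: 1
  O: 2
Molecular formula: C10H7NO2.
DoU = (2C + 2 + N − H − X) / 2 = (2·10 + 2 + 1 − 7 − 0) / 2 = 8.

8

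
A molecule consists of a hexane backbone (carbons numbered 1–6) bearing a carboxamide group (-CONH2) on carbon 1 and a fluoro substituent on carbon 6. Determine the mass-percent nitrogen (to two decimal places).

9.52%

Atom tally by fragment:
  H2NOCCH2 → C:2 H:4 O:1 N:1
  CH2 → C:1 H:2
  CH2 → C:1 H:2
  CH2 → C:1 H:2
  CH2 → C:1 H:2
  CH2F → C:1 H:2 F:1
Element totals:
  C: 7
  H: 14
  F: 1
  N: 1
  O: 1
Molecular formula: C7H14FNO.
Molar mass = 147.193 g/mol.
Mass from N: 1 × 14.007 = 14.007 g/mol.
%N = 14.007 / 147.193 × 100 = 9.52%.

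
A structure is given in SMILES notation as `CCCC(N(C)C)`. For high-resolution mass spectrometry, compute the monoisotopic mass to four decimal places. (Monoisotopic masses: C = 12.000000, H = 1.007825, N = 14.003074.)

Atom tally by fragment:
  CH3 → C:1 H:3
  CH2 → C:1 H:2
  CH2 → C:1 H:2
  CH2N(CH3)2 → C:3 H:8 N:1
Element totals:
  C: 6
  H: 15
  N: 1
Molecular formula: C6H15N.
  M = 6(12.0) + 15(1.007825) + 14.003074
    = 72.000000 + 15.117375 + 14.003074 = 101.120449

101.1204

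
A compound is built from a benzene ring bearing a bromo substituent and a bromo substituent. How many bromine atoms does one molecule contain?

2

Atom tally by fragment:
  benzene ring core → C:6 H:6
  (− 2 ring H displaced by substituents)
  + Br → Br:1
  + Br → Br:1
Element totals:
  C: 6
  H: 4
  Br: 2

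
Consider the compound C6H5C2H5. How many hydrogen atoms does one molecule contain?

10

Atom tally by fragment:
  benzene ring core → C:6 H:6
  (− 1 ring H displaced by substituents)
  + C2H5 → C:2 H:5
Element totals:
  C: 8
  H: 10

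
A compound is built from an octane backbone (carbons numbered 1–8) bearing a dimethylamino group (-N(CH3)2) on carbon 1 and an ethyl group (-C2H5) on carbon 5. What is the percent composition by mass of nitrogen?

7.56%

Atom tally by fragment:
  (CH3)2NCH2 → C:3 H:8 N:1
  CH2 → C:1 H:2
  CH2 → C:1 H:2
  CH2 → C:1 H:2
  CH(C2H5) → C:3 H:6
  CH2 → C:1 H:2
  CH2 → C:1 H:2
  CH3 → C:1 H:3
Element totals:
  C: 12
  H: 27
  N: 1
Molecular formula: C12H27N.
Molar mass = 185.355 g/mol.
Mass from N: 1 × 14.007 = 14.007 g/mol.
%N = 14.007 / 185.355 × 100 = 7.56%.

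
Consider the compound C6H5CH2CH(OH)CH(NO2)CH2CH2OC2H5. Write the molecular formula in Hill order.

C13H19NO4

Element totals:
  C: 13
  H: 19
  N: 1
  O: 4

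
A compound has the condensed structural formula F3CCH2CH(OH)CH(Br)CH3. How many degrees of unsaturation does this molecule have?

Element totals:
  C: 5
  H: 8
  Br: 1
  F: 3
  O: 1
Molecular formula: C5H8BrF3O.
DoU = (2C + 2 + N − H − X) / 2 = (2·5 + 2 + 0 − 8 − 4) / 2 = 0.

0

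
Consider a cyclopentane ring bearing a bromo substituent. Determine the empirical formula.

C5H9Br

Atom tally by fragment:
  cyclopentane ring core → C:5 H:10
  (− 1 ring H displaced by substituents)
  + Br → Br:1
Element totals:
  C: 5
  H: 9
  Br: 1
Molecular formula: C5H9Br.
gcd of subscripts (1, 5, 9) = 1, so the empirical formula equals the molecular formula.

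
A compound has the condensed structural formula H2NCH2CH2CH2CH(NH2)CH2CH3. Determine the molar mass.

116.21 g/mol

Atom tally by fragment:
  H2NCH2 → C:1 H:4 N:1
  CH2 → C:1 H:2
  CH2 → C:1 H:2
  CH(NH2) → C:1 H:3 N:1
  CH2 → C:1 H:2
  CH3 → C:1 H:3
Element totals:
  C: 6
  H: 16
  N: 2
Molecular formula: C6H16N2.
  M = 6(12.011) + 16(1.008) + 2(14.007)
    = 72.066 + 16.128 + 28.014 = 116.208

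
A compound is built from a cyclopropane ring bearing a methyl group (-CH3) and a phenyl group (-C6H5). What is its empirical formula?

Atom tally by fragment:
  cyclopropane ring core → C:3 H:6
  (− 2 ring H displaced by substituents)
  + CH3 → C:1 H:3
  + C6H5 → C:6 H:5
Element totals:
  C: 10
  H: 12
Molecular formula: C10H12.
gcd of subscripts = 2; dividing each by 2:
  C: 10/2 = 5
  H: 12/2 = 6

C5H6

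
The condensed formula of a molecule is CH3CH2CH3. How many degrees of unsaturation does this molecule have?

Atom tally by fragment:
  CH3 → C:1 H:3
  CH2 → C:1 H:2
  CH3 → C:1 H:3
Element totals:
  C: 3
  H: 8
Molecular formula: C3H8.
DoU = (2C + 2 + N − H − X) / 2 = (2·3 + 2 + 0 − 8 − 0) / 2 = 0.

0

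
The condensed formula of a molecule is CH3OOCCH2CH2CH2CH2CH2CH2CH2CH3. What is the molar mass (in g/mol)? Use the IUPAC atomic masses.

172.27 g/mol

Element totals:
  C: 10
  H: 20
  O: 2
Molecular formula: C10H20O2.
  M = 10(12.011) + 20(1.008) + 2(15.999)
    = 120.110 + 20.160 + 31.998 = 172.268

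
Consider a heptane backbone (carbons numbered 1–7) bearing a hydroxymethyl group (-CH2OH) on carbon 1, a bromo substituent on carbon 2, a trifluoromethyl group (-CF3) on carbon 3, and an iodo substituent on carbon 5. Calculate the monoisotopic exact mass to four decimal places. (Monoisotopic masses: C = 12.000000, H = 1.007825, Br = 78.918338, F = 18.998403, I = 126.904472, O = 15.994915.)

401.9303

Atom tally by fragment:
  HOCH2CH2 → C:2 H:5 O:1
  CH(Br) → C:1 H:1 Br:1
  CH(CF3) → C:2 H:1 F:3
  CH2 → C:1 H:2
  CH(I) → C:1 H:1 I:1
  CH2 → C:1 H:2
  CH3 → C:1 H:3
Element totals:
  C: 9
  H: 15
  Br: 1
  F: 3
  I: 1
  O: 1
Molecular formula: C9H15BrF3IO.
  M = 9(12.0) + 15(1.007825) + 78.918338 + 3(18.998403) + 126.904472 + 15.994915
    = 108.000000 + 15.117375 + 78.918338 + 56.995209 + 126.904472 + 15.994915 = 401.930309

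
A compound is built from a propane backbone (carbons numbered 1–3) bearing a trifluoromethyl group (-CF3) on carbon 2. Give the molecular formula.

Atom tally by fragment:
  CH3 → C:1 H:3
  CH(CF3) → C:2 H:1 F:3
  CH3 → C:1 H:3
Element totals:
  C: 4
  H: 7
  F: 3

C4H7F3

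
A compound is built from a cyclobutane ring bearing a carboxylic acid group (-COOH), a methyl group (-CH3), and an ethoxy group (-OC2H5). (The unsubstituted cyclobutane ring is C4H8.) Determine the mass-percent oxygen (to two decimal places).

30.34%

Atom tally by fragment:
  cyclobutane ring core → C:4 H:8
  (− 3 ring H displaced by substituents)
  + COOH → C:1 H:1 O:2
  + CH3 → C:1 H:3
  + OC2H5 → C:2 H:5 O:1
Element totals:
  C: 8
  H: 14
  O: 3
Molecular formula: C8H14O3.
Molar mass = 158.197 g/mol.
Mass from O: 3 × 15.999 = 47.997 g/mol.
%O = 47.997 / 158.197 × 100 = 30.34%.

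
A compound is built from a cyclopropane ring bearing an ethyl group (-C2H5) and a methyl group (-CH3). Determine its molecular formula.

C6H12

Atom tally by fragment:
  cyclopropane ring core → C:3 H:6
  (− 2 ring H displaced by substituents)
  + C2H5 → C:2 H:5
  + CH3 → C:1 H:3
Element totals:
  C: 6
  H: 12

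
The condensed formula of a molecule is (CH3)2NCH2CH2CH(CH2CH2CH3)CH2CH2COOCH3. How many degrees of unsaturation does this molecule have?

1

Atom tally by fragment:
  (CH3)2NCH2 → C:3 H:8 N:1
  CH2 → C:1 H:2
  CH(CH2CH2CH3) → C:4 H:8
  CH2 → C:1 H:2
  CH2COOCH3 → C:3 H:5 O:2
Element totals:
  C: 12
  H: 25
  N: 1
  O: 2
Molecular formula: C12H25NO2.
DoU = (2C + 2 + N − H − X) / 2 = (2·12 + 2 + 1 − 25 − 0) / 2 = 1.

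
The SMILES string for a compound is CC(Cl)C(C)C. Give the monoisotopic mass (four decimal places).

106.0549

Atom tally by fragment:
  CH3 → C:1 H:3
  CH(Cl) → C:1 H:1 Cl:1
  CH(CH3) → C:2 H:4
  CH3 → C:1 H:3
Element totals:
  C: 5
  H: 11
  Cl: 1
Molecular formula: C5H11Cl.
  M = 5(12.0) + 11(1.007825) + 34.968853
    = 60.000000 + 11.086075 + 34.968853 = 106.054928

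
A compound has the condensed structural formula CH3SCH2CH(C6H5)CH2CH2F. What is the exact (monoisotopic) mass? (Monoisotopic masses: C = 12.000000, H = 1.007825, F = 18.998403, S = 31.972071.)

Atom tally by fragment:
  CH3SCH2 → C:2 H:5 S:1
  CH(C6H5) → C:7 H:6
  CH2 → C:1 H:2
  CH2F → C:1 H:2 F:1
Element totals:
  C: 11
  H: 15
  F: 1
  S: 1
Molecular formula: C11H15FS.
  M = 11(12.0) + 15(1.007825) + 18.998403 + 31.972071
    = 132.000000 + 15.117375 + 18.998403 + 31.972071 = 198.087849

198.0878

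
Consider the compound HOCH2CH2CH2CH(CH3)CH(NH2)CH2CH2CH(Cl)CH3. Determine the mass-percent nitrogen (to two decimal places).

Atom tally by fragment:
  HOCH2CH2 → C:2 H:5 O:1
  CH2 → C:1 H:2
  CH(CH3) → C:2 H:4
  CH(NH2) → C:1 H:3 N:1
  CH2 → C:1 H:2
  CH2 → C:1 H:2
  CH(Cl) → C:1 H:1 Cl:1
  CH3 → C:1 H:3
Element totals:
  C: 10
  H: 22
  Cl: 1
  N: 1
  O: 1
Molecular formula: C10H22ClNO.
Molar mass = 207.742 g/mol.
Mass from N: 1 × 14.007 = 14.007 g/mol.
%N = 14.007 / 207.742 × 100 = 6.74%.

6.74%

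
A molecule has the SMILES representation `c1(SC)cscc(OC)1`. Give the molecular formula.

Atom tally by fragment:
  thiophene ring core → C:4 H:4 S:1
  (− 2 ring H displaced by substituents)
  + SCH3 → C:1 H:3 S:1
  + OCH3 → C:1 H:3 O:1
Element totals:
  C: 6
  H: 8
  O: 1
  S: 2

C6H8OS2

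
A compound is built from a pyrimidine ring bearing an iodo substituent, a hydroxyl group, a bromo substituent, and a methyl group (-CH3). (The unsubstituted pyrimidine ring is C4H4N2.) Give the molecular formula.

C5H4BrIN2O

Atom tally by fragment:
  pyrimidine ring core → C:4 H:4 N:2
  (− 4 ring H displaced by substituents)
  + I → I:1
  + OH → O:1 H:1
  + Br → Br:1
  + CH3 → C:1 H:3
Element totals:
  C: 5
  H: 4
  Br: 1
  I: 1
  N: 2
  O: 1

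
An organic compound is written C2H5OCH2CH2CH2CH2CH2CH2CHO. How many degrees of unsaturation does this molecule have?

Element totals:
  C: 9
  H: 18
  O: 2
Molecular formula: C9H18O2.
DoU = (2C + 2 + N − H − X) / 2 = (2·9 + 2 + 0 − 18 − 0) / 2 = 1.

1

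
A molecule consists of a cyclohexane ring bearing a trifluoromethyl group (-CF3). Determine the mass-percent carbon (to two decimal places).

55.26%

Atom tally by fragment:
  cyclohexane ring core → C:6 H:12
  (− 1 ring H displaced by substituents)
  + CF3 → C:1 F:3
Element totals:
  C: 7
  H: 11
  F: 3
Molecular formula: C7H11F3.
Molar mass = 152.159 g/mol.
Mass from C: 7 × 12.011 = 84.077 g/mol.
%C = 84.077 / 152.159 × 100 = 55.26%.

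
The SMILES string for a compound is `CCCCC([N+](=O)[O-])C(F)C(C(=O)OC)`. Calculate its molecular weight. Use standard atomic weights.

221.23 g/mol

Atom tally by fragment:
  CH3 → C:1 H:3
  CH2 → C:1 H:2
  CH2 → C:1 H:2
  CH2 → C:1 H:2
  CH(NO2) → C:1 H:1 N:1 O:2
  CH(F) → C:1 H:1 F:1
  CH2COOCH3 → C:3 H:5 O:2
Element totals:
  C: 9
  H: 16
  F: 1
  N: 1
  O: 4
Molecular formula: C9H16FNO4.
  M = 9(12.011) + 16(1.008) + 18.998 + 14.007 + 4(15.999)
    = 108.099 + 16.128 + 18.998 + 14.007 + 63.996 = 221.228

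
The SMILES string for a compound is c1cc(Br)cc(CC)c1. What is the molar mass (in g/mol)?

185.06 g/mol

Atom tally by fragment:
  benzene ring core → C:6 H:6
  (− 2 ring H displaced by substituents)
  + Br → Br:1
  + C2H5 → C:2 H:5
Element totals:
  C: 8
  H: 9
  Br: 1
Molecular formula: C8H9Br.
  M = 8(12.011) + 9(1.008) + 79.904
    = 96.088 + 9.072 + 79.904 = 185.064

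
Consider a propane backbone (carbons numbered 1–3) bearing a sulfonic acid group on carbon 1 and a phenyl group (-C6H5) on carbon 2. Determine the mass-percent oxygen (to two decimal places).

23.97%

Atom tally by fragment:
  HO3SCH2 → C:1 H:3 S:1 O:3
  CH(C6H5) → C:7 H:6
  CH3 → C:1 H:3
Element totals:
  C: 9
  H: 12
  O: 3
  S: 1
Molecular formula: C9H12O3S.
Molar mass = 200.252 g/mol.
Mass from O: 3 × 15.999 = 47.997 g/mol.
%O = 47.997 / 200.252 × 100 = 23.97%.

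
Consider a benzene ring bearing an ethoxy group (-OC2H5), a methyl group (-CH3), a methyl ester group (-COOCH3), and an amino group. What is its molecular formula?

Atom tally by fragment:
  benzene ring core → C:6 H:6
  (− 4 ring H displaced by substituents)
  + OC2H5 → C:2 H:5 O:1
  + CH3 → C:1 H:3
  + COOCH3 → C:2 H:3 O:2
  + NH2 → N:1 H:2
Element totals:
  C: 11
  H: 15
  N: 1
  O: 3

C11H15NO3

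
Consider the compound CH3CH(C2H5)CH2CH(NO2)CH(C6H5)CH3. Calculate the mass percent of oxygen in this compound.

13.60%

Atom tally by fragment:
  CH3 → C:1 H:3
  CH(C2H5) → C:3 H:6
  CH2 → C:1 H:2
  CH(NO2) → C:1 H:1 N:1 O:2
  CH(C6H5) → C:7 H:6
  CH3 → C:1 H:3
Element totals:
  C: 14
  H: 21
  N: 1
  O: 2
Molecular formula: C14H21NO2.
Molar mass = 235.327 g/mol.
Mass from O: 2 × 15.999 = 31.998 g/mol.
%O = 31.998 / 235.327 × 100 = 13.60%.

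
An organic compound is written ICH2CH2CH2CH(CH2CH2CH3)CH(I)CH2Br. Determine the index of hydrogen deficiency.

0

Element totals:
  C: 9
  H: 17
  Br: 1
  I: 2
Molecular formula: C9H17BrI2.
DoU = (2C + 2 + N − H − X) / 2 = (2·9 + 2 + 0 − 17 − 3) / 2 = 0.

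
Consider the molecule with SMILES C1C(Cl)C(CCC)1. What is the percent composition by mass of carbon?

60.76%

Atom tally by fragment:
  cyclopropane ring core → C:3 H:6
  (− 2 ring H displaced by substituents)
  + Cl → Cl:1
  + CH2CH2CH3 → C:3 H:7
Element totals:
  C: 6
  H: 11
  Cl: 1
Molecular formula: C6H11Cl.
Molar mass = 118.604 g/mol.
Mass from C: 6 × 12.011 = 72.066 g/mol.
%C = 72.066 / 118.604 × 100 = 60.76%.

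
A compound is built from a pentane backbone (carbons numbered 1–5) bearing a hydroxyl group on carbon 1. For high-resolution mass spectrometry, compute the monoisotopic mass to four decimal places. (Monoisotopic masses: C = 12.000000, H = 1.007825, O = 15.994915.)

88.0888

Atom tally by fragment:
  HOCH2 → C:1 H:3 O:1
  CH2 → C:1 H:2
  CH2 → C:1 H:2
  CH2 → C:1 H:2
  CH3 → C:1 H:3
Element totals:
  C: 5
  H: 12
  O: 1
Molecular formula: C5H12O.
  M = 5(12.0) + 12(1.007825) + 15.994915
    = 60.000000 + 12.093900 + 15.994915 = 88.088815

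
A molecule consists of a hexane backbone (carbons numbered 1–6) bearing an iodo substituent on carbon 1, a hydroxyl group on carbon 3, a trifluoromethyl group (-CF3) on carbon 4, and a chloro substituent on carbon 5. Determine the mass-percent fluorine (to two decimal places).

17.24%

Atom tally by fragment:
  ICH2 → C:1 H:2 I:1
  CH2 → C:1 H:2
  CH(OH) → C:1 H:2 O:1
  CH(CF3) → C:2 H:1 F:3
  CH(Cl) → C:1 H:1 Cl:1
  CH3 → C:1 H:3
Element totals:
  C: 7
  H: 11
  Cl: 1
  F: 3
  I: 1
  O: 1
Molecular formula: C7H11ClF3IO.
Molar mass = 330.512 g/mol.
Mass from F: 3 × 18.998 = 56.994 g/mol.
%F = 56.994 / 330.512 × 100 = 17.24%.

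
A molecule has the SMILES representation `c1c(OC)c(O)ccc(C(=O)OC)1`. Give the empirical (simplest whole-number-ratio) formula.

Atom tally by fragment:
  benzene ring core → C:6 H:6
  (− 3 ring H displaced by substituents)
  + OCH3 → C:1 H:3 O:1
  + OH → O:1 H:1
  + COOCH3 → C:2 H:3 O:2
Element totals:
  C: 9
  H: 10
  O: 4
Molecular formula: C9H10O4.
gcd of subscripts (9, 10, 4) = 1, so the empirical formula equals the molecular formula.

C9H10O4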